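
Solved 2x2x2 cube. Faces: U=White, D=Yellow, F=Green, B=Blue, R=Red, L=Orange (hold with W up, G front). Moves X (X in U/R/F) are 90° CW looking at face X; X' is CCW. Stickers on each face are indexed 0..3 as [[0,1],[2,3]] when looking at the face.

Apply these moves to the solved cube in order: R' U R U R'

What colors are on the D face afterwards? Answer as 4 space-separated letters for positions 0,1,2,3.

After move 1 (R'): R=RRRR U=WBWB F=GWGW D=YGYG B=YBYB
After move 2 (U): U=WWBB F=RRGW R=YBRR B=OOYB L=GWOO
After move 3 (R): R=RYRB U=WRBW F=RGGG D=YYYO B=BOWB
After move 4 (U): U=BWWR F=RYGG R=BORB B=GWWB L=RGOO
After move 5 (R'): R=OBBR U=BWWG F=RWGR D=YYYG B=OWYB
Query: D face = YYYG

Answer: Y Y Y G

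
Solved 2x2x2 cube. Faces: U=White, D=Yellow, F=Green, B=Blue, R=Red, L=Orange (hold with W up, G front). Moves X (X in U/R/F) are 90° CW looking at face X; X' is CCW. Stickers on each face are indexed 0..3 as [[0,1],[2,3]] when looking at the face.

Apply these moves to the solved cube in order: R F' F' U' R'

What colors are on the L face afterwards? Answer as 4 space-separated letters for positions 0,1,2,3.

Answer: W B O R

Derivation:
After move 1 (R): R=RRRR U=WGWG F=GYGY D=YBYB B=WBWB
After move 2 (F'): F=YYGG U=WGRR R=BRYR D=OOYB L=OGOW
After move 3 (F'): F=YGYG U=WGBY R=OROR D=GWYB L=OROR
After move 4 (U'): U=GYWB F=ORYG R=YGOR B=ORWB L=WBOR
After move 5 (R'): R=GRYO U=GWWO F=OYYB D=GRYG B=BRWB
Query: L face = WBOR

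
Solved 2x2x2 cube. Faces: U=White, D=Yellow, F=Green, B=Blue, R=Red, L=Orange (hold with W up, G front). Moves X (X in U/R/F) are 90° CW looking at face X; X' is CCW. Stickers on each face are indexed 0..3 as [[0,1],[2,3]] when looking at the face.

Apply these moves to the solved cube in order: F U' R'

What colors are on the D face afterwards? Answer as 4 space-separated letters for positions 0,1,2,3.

Answer: R Y Y G

Derivation:
After move 1 (F): F=GGGG U=WWOO R=WRWR D=RRYY L=OYOY
After move 2 (U'): U=WOWO F=OYGG R=GGWR B=WRBB L=BBOY
After move 3 (R'): R=GRGW U=WBWW F=OOGO D=RYYG B=YRRB
Query: D face = RYYG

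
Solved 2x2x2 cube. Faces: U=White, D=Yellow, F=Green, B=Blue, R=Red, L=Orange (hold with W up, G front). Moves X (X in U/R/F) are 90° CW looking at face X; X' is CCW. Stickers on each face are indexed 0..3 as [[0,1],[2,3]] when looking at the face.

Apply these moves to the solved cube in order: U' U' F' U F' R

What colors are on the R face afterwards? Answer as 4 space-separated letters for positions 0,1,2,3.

Answer: R O R G

Derivation:
After move 1 (U'): U=WWWW F=OOGG R=GGRR B=RRBB L=BBOO
After move 2 (U'): U=WWWW F=BBGG R=OORR B=GGBB L=RROO
After move 3 (F'): F=BGBG U=WWOR R=YOYR D=ROYY L=RWOW
After move 4 (U): U=OWRW F=YOBG R=GGYR B=RWBB L=BGOW
After move 5 (F'): F=OGYB U=OWGY R=OGRR D=GWYY L=BWOR
After move 6 (R): R=RORG U=OGGB F=OWYY D=GBYR B=YWWB
Query: R face = RORG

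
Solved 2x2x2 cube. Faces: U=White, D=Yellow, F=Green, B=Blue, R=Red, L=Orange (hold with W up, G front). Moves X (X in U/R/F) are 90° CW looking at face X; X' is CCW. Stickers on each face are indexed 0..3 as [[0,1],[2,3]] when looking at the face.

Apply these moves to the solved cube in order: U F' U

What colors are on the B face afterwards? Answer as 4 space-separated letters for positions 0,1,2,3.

After move 1 (U): U=WWWW F=RRGG R=BBRR B=OOBB L=GGOO
After move 2 (F'): F=RGRG U=WWBR R=YBYR D=GOYY L=GWOW
After move 3 (U): U=BWRW F=YBRG R=OOYR B=GWBB L=RGOW
Query: B face = GWBB

Answer: G W B B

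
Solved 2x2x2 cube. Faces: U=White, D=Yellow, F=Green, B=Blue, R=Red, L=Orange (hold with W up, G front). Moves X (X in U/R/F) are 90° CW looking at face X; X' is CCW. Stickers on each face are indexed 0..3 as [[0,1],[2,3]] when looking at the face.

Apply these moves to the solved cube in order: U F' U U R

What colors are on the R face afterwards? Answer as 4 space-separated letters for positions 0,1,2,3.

After move 1 (U): U=WWWW F=RRGG R=BBRR B=OOBB L=GGOO
After move 2 (F'): F=RGRG U=WWBR R=YBYR D=GOYY L=GWOW
After move 3 (U): U=BWRW F=YBRG R=OOYR B=GWBB L=RGOW
After move 4 (U): U=RBWW F=OORG R=GWYR B=RGBB L=YBOW
After move 5 (R): R=YGRW U=ROWG F=OORY D=GBYR B=WGBB
Query: R face = YGRW

Answer: Y G R W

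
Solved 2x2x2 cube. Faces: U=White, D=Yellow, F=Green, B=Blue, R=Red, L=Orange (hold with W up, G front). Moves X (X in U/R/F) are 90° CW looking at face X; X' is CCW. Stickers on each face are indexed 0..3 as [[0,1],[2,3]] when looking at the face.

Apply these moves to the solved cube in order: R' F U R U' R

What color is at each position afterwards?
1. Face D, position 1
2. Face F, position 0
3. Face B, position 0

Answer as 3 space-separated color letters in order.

After move 1 (R'): R=RRRR U=WBWB F=GWGW D=YGYG B=YBYB
After move 2 (F): F=GGWW U=WBOO R=WRBR D=RRYG L=OYOG
After move 3 (U): U=OWOB F=WRWW R=YBBR B=OYYB L=GGOG
After move 4 (R): R=BYRB U=OROW F=WRWG D=RYYO B=BYWB
After move 5 (U'): U=RWOO F=GGWG R=WRRB B=BYWB L=BYOG
After move 6 (R): R=RWBR U=RGOG F=GYWO D=RWYB B=OYWB
Query 1: D[1] = W
Query 2: F[0] = G
Query 3: B[0] = O

Answer: W G O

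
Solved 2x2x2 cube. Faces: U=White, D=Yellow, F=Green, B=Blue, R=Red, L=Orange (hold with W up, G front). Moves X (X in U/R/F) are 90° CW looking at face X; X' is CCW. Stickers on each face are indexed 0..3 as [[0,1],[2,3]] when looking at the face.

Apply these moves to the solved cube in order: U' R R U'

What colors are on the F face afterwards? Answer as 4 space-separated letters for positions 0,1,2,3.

After move 1 (U'): U=WWWW F=OOGG R=GGRR B=RRBB L=BBOO
After move 2 (R): R=RGRG U=WOWG F=OYGY D=YBYR B=WRWB
After move 3 (R): R=RRGG U=WYWY F=OBGR D=YWYW B=GROB
After move 4 (U'): U=YYWW F=BBGR R=OBGG B=RROB L=GROO
Query: F face = BBGR

Answer: B B G R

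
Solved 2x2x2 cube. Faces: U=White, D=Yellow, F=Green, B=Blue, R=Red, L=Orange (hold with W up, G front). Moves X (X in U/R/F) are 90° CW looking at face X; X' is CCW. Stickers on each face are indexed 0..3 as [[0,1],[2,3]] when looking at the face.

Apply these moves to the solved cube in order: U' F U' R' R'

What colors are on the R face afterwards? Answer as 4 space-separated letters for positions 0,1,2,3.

After move 1 (U'): U=WWWW F=OOGG R=GGRR B=RRBB L=BBOO
After move 2 (F): F=GOGO U=WWOB R=WGWR D=RGYY L=BYOY
After move 3 (U'): U=WBWO F=BYGO R=GOWR B=WGBB L=RROY
After move 4 (R'): R=ORGW U=WBWW F=BBGO D=RYYO B=YGGB
After move 5 (R'): R=RWOG U=WGWY F=BBGW D=RBYO B=OGYB
Query: R face = RWOG

Answer: R W O G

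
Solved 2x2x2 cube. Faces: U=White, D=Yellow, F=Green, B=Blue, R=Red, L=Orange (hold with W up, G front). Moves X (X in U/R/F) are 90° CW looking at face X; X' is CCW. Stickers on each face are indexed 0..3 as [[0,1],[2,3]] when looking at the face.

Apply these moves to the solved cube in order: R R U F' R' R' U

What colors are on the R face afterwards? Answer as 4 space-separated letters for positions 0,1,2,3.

Answer: G O B W

Derivation:
After move 1 (R): R=RRRR U=WGWG F=GYGY D=YBYB B=WBWB
After move 2 (R): R=RRRR U=WYWY F=GBGB D=YWYW B=GBGB
After move 3 (U): U=WWYY F=RRGB R=GBRR B=OOGB L=GBOO
After move 4 (F'): F=RBRG U=WWGR R=WBYR D=BOYW L=GYOY
After move 5 (R'): R=BRWY U=WGGO F=RWRR D=BBYG B=WOOB
After move 6 (R'): R=RYBW U=WOGW F=RGRO D=BWYR B=GOBB
After move 7 (U): U=GWWO F=RYRO R=GOBW B=GYBB L=RGOY
Query: R face = GOBW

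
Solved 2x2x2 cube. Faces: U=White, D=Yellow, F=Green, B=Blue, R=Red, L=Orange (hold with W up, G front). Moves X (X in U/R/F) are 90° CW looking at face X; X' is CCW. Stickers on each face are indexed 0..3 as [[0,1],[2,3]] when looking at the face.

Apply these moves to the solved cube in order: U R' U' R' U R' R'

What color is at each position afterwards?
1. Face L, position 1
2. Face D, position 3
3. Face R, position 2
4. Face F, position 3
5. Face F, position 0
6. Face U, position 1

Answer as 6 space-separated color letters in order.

After move 1 (U): U=WWWW F=RRGG R=BBRR B=OOBB L=GGOO
After move 2 (R'): R=BRBR U=WBWO F=RWGW D=YRYG B=YOYB
After move 3 (U'): U=BOWW F=GGGW R=RWBR B=BRYB L=YOOO
After move 4 (R'): R=WRRB U=BYWB F=GOGW D=YGYW B=GRRB
After move 5 (U): U=WBBY F=WRGW R=GRRB B=YORB L=GOOO
After move 6 (R'): R=RBGR U=WRBY F=WBGY D=YRYW B=WOGB
After move 7 (R'): R=BRRG U=WGBW F=WRGY D=YBYY B=WORB
Query 1: L[1] = O
Query 2: D[3] = Y
Query 3: R[2] = R
Query 4: F[3] = Y
Query 5: F[0] = W
Query 6: U[1] = G

Answer: O Y R Y W G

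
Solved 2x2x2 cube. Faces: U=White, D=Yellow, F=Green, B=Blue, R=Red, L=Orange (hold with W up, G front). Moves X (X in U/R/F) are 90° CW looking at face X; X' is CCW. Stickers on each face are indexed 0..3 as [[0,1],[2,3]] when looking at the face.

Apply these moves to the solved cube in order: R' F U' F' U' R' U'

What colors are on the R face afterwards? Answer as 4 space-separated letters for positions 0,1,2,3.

Answer: Y B Y R

Derivation:
After move 1 (R'): R=RRRR U=WBWB F=GWGW D=YGYG B=YBYB
After move 2 (F): F=GGWW U=WBOO R=WRBR D=RRYG L=OYOG
After move 3 (U'): U=BOWO F=OYWW R=GGBR B=WRYB L=YBOG
After move 4 (F'): F=YWOW U=BOGB R=RGRR D=BGYG L=YOOW
After move 5 (U'): U=OBBG F=YOOW R=YWRR B=RGYB L=WROW
After move 6 (R'): R=WRYR U=OYBR F=YBOG D=BOYW B=GGGB
After move 7 (U'): U=YROB F=WROG R=YBYR B=WRGB L=GGOW
Query: R face = YBYR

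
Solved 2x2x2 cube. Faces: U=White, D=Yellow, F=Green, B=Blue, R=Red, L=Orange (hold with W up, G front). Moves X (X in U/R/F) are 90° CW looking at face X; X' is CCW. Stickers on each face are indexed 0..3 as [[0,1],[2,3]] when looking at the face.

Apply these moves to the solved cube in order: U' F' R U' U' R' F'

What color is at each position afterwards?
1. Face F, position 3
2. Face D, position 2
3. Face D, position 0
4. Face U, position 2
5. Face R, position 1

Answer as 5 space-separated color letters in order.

After move 1 (U'): U=WWWW F=OOGG R=GGRR B=RRBB L=BBOO
After move 2 (F'): F=OGOG U=WWGR R=YGYR D=BOYY L=BWOW
After move 3 (R): R=YYRG U=WGGG F=OOOY D=BBYR B=RRWB
After move 4 (U'): U=GGWG F=BWOY R=OORG B=YYWB L=RROW
After move 5 (U'): U=GGGW F=RROY R=BWRG B=OOWB L=YYOW
After move 6 (R'): R=WGBR U=GWGO F=RGOW D=BRYY B=ROBB
After move 7 (F'): F=GWRO U=GWWB R=RGBR D=YWYY L=YOOG
Query 1: F[3] = O
Query 2: D[2] = Y
Query 3: D[0] = Y
Query 4: U[2] = W
Query 5: R[1] = G

Answer: O Y Y W G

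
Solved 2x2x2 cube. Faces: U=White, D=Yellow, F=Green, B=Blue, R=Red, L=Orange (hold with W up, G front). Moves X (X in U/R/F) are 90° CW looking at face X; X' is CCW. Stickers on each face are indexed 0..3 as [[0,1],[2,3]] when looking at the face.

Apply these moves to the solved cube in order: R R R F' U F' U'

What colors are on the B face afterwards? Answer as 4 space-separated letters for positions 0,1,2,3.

After move 1 (R): R=RRRR U=WGWG F=GYGY D=YBYB B=WBWB
After move 2 (R): R=RRRR U=WYWY F=GBGB D=YWYW B=GBGB
After move 3 (R): R=RRRR U=WBWB F=GWGW D=YGYG B=YBYB
After move 4 (F'): F=WWGG U=WBRR R=GRYR D=OOYG L=OBOW
After move 5 (U): U=RWRB F=GRGG R=YBYR B=OBYB L=WWOW
After move 6 (F'): F=RGGG U=RWYY R=OBOR D=WWYG L=WBOR
After move 7 (U'): U=WYRY F=WBGG R=RGOR B=OBYB L=OBOR
Query: B face = OBYB

Answer: O B Y B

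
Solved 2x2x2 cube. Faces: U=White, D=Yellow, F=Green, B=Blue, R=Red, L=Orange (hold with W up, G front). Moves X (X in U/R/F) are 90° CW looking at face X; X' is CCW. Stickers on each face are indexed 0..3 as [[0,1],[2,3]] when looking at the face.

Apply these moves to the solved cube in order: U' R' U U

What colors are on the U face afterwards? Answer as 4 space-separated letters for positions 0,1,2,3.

Answer: R W B W

Derivation:
After move 1 (U'): U=WWWW F=OOGG R=GGRR B=RRBB L=BBOO
After move 2 (R'): R=GRGR U=WBWR F=OWGW D=YOYG B=YRYB
After move 3 (U): U=WWRB F=GRGW R=YRGR B=BBYB L=OWOO
After move 4 (U): U=RWBW F=YRGW R=BBGR B=OWYB L=GROO
Query: U face = RWBW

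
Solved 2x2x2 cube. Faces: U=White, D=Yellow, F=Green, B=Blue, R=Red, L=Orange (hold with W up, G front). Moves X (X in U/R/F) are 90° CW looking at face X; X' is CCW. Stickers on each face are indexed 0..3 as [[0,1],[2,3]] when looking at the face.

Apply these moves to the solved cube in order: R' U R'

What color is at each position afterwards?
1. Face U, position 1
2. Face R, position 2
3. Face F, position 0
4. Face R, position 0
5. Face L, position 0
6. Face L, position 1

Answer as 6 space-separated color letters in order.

After move 1 (R'): R=RRRR U=WBWB F=GWGW D=YGYG B=YBYB
After move 2 (U): U=WWBB F=RRGW R=YBRR B=OOYB L=GWOO
After move 3 (R'): R=BRYR U=WYBO F=RWGB D=YRYW B=GOGB
Query 1: U[1] = Y
Query 2: R[2] = Y
Query 3: F[0] = R
Query 4: R[0] = B
Query 5: L[0] = G
Query 6: L[1] = W

Answer: Y Y R B G W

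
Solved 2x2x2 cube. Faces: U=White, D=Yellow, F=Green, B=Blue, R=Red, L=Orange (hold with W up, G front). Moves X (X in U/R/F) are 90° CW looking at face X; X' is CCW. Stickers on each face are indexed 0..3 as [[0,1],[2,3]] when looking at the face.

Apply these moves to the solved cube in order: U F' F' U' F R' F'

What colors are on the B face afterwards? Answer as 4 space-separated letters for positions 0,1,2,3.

Answer: Y B G B

Derivation:
After move 1 (U): U=WWWW F=RRGG R=BBRR B=OOBB L=GGOO
After move 2 (F'): F=RGRG U=WWBR R=YBYR D=GOYY L=GWOW
After move 3 (F'): F=GGRR U=WWYY R=OBGR D=WWYY L=GROB
After move 4 (U'): U=WYWY F=GRRR R=GGGR B=OBBB L=OOOB
After move 5 (F): F=RGRR U=WYBO R=WGYR D=GGYY L=OWOW
After move 6 (R'): R=GRWY U=WBBO F=RYRO D=GGYR B=YBGB
After move 7 (F'): F=YORR U=WBGW R=GRGY D=WWYR L=OOOB
Query: B face = YBGB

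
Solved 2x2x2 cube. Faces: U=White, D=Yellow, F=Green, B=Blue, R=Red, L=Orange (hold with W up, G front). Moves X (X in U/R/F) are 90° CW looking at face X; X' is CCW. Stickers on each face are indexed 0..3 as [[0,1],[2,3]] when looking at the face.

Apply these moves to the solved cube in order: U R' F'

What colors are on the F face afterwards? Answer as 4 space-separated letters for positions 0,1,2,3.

After move 1 (U): U=WWWW F=RRGG R=BBRR B=OOBB L=GGOO
After move 2 (R'): R=BRBR U=WBWO F=RWGW D=YRYG B=YOYB
After move 3 (F'): F=WWRG U=WBBB R=RRYR D=GOYG L=GOOW
Query: F face = WWRG

Answer: W W R G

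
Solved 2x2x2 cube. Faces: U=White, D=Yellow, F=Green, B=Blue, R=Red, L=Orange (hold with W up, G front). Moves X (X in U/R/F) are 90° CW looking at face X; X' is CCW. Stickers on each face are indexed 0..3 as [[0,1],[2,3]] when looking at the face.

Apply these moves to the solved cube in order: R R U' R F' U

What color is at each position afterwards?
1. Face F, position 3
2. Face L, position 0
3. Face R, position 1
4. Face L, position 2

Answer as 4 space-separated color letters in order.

After move 1 (R): R=RRRR U=WGWG F=GYGY D=YBYB B=WBWB
After move 2 (R): R=RRRR U=WYWY F=GBGB D=YWYW B=GBGB
After move 3 (U'): U=YYWW F=OOGB R=GBRR B=RRGB L=GBOO
After move 4 (R): R=RGRB U=YOWB F=OWGW D=YGYR B=WRYB
After move 5 (F'): F=WWOG U=YORR R=GGYB D=BOYR L=GBOW
After move 6 (U): U=RYRO F=GGOG R=WRYB B=GBYB L=WWOW
Query 1: F[3] = G
Query 2: L[0] = W
Query 3: R[1] = R
Query 4: L[2] = O

Answer: G W R O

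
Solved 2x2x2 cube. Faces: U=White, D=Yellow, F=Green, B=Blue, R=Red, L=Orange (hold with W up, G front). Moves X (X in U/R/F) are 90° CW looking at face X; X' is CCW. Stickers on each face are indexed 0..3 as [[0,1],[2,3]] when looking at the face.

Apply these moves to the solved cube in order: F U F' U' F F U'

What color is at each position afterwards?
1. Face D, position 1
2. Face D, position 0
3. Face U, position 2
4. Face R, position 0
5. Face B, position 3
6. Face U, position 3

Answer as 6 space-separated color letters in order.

After move 1 (F): F=GGGG U=WWOO R=WRWR D=RRYY L=OYOY
After move 2 (U): U=OWOW F=WRGG R=BBWR B=OYBB L=GGOY
After move 3 (F'): F=RGWG U=OWBW R=RBRR D=GYYY L=GWOO
After move 4 (U'): U=WWOB F=GWWG R=RGRR B=RBBB L=OYOO
After move 5 (F): F=WGGW U=WWOY R=OGBR D=RRYY L=OGOY
After move 6 (F): F=GWWG U=WWYG R=OGYR D=BOYY L=OROR
After move 7 (U'): U=WGWY F=ORWG R=GWYR B=OGBB L=RBOR
Query 1: D[1] = O
Query 2: D[0] = B
Query 3: U[2] = W
Query 4: R[0] = G
Query 5: B[3] = B
Query 6: U[3] = Y

Answer: O B W G B Y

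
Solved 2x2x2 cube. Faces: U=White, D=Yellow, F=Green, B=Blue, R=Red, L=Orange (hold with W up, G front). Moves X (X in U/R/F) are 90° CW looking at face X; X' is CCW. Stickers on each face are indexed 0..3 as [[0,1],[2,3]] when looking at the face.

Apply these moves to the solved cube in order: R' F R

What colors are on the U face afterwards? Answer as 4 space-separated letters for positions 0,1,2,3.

After move 1 (R'): R=RRRR U=WBWB F=GWGW D=YGYG B=YBYB
After move 2 (F): F=GGWW U=WBOO R=WRBR D=RRYG L=OYOG
After move 3 (R): R=BWRR U=WGOW F=GRWG D=RYYY B=OBBB
Query: U face = WGOW

Answer: W G O W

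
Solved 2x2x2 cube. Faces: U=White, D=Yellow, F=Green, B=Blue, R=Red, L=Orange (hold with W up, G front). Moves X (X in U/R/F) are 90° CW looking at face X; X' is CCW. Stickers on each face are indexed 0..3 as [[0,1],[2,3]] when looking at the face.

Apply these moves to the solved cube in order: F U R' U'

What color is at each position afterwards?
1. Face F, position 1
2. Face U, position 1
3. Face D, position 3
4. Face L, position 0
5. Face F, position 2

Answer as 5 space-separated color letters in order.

After move 1 (F): F=GGGG U=WWOO R=WRWR D=RRYY L=OYOY
After move 2 (U): U=OWOW F=WRGG R=BBWR B=OYBB L=GGOY
After move 3 (R'): R=BRBW U=OBOO F=WWGW D=RRYG B=YYRB
After move 4 (U'): U=BOOO F=GGGW R=WWBW B=BRRB L=YYOY
Query 1: F[1] = G
Query 2: U[1] = O
Query 3: D[3] = G
Query 4: L[0] = Y
Query 5: F[2] = G

Answer: G O G Y G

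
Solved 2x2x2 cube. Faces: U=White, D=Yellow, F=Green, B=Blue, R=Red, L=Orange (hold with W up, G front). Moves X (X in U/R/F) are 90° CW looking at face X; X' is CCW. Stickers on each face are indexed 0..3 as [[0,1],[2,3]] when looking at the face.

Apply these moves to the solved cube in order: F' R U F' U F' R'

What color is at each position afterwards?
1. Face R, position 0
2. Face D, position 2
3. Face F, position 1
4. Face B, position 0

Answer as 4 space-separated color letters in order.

After move 1 (F'): F=GGGG U=WWRR R=YRYR D=OOYY L=OWOW
After move 2 (R): R=YYRR U=WGRG F=GOGY D=OBYB B=RBWB
After move 3 (U): U=RWGG F=YYGY R=RBRR B=OWWB L=GOOW
After move 4 (F'): F=YYYG U=RWRR R=BBOR D=OWYB L=GGOG
After move 5 (U): U=RRRW F=BBYG R=OWOR B=GGWB L=YYOG
After move 6 (F'): F=BGBY U=RROO R=WWOR D=YGYB L=YWOR
After move 7 (R'): R=WRWO U=RWOG F=BRBO D=YGYY B=BGGB
Query 1: R[0] = W
Query 2: D[2] = Y
Query 3: F[1] = R
Query 4: B[0] = B

Answer: W Y R B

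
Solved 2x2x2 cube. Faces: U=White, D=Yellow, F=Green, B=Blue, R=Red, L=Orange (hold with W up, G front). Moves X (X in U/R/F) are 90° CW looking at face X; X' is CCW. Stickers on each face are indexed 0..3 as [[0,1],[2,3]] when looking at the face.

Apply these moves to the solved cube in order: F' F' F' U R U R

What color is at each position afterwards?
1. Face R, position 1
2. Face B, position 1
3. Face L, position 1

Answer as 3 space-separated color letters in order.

After move 1 (F'): F=GGGG U=WWRR R=YRYR D=OOYY L=OWOW
After move 2 (F'): F=GGGG U=WWYY R=OROR D=WWYY L=OROR
After move 3 (F'): F=GGGG U=WWOO R=WRWR D=RRYY L=OYOY
After move 4 (U): U=OWOW F=WRGG R=BBWR B=OYBB L=GGOY
After move 5 (R): R=WBRB U=OROG F=WRGY D=RBYO B=WYWB
After move 6 (U): U=OOGR F=WBGY R=WYRB B=GGWB L=WROY
After move 7 (R): R=RWBY U=OBGY F=WBGO D=RWYG B=RGOB
Query 1: R[1] = W
Query 2: B[1] = G
Query 3: L[1] = R

Answer: W G R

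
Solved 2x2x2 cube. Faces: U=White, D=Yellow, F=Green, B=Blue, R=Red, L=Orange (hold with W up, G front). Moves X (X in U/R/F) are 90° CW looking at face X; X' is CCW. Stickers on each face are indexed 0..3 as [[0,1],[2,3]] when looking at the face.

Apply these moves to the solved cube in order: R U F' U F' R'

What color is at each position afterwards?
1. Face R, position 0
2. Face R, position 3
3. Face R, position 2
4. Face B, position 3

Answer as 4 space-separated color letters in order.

After move 1 (R): R=RRRR U=WGWG F=GYGY D=YBYB B=WBWB
After move 2 (U): U=WWGG F=RRGY R=WBRR B=OOWB L=GYOO
After move 3 (F'): F=RYRG U=WWWR R=BBYR D=YOYB L=GGOG
After move 4 (U): U=WWRW F=BBRG R=OOYR B=GGWB L=RYOG
After move 5 (F'): F=BGBR U=WWOY R=OOYR D=YGYB L=RWOR
After move 6 (R'): R=OROY U=WWOG F=BWBY D=YGYR B=BGGB
Query 1: R[0] = O
Query 2: R[3] = Y
Query 3: R[2] = O
Query 4: B[3] = B

Answer: O Y O B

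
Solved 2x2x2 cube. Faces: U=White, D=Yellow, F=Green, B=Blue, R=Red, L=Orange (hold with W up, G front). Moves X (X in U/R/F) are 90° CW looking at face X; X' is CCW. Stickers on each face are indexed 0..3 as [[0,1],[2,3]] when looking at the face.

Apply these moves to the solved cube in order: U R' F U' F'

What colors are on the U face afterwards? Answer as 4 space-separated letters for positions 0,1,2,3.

After move 1 (U): U=WWWW F=RRGG R=BBRR B=OOBB L=GGOO
After move 2 (R'): R=BRBR U=WBWO F=RWGW D=YRYG B=YOYB
After move 3 (F): F=GRWW U=WBOG R=WROR D=BBYG L=GYOR
After move 4 (U'): U=BGWO F=GYWW R=GROR B=WRYB L=YOOR
After move 5 (F'): F=YWGW U=BGGO R=BRBR D=ORYG L=YOOW
Query: U face = BGGO

Answer: B G G O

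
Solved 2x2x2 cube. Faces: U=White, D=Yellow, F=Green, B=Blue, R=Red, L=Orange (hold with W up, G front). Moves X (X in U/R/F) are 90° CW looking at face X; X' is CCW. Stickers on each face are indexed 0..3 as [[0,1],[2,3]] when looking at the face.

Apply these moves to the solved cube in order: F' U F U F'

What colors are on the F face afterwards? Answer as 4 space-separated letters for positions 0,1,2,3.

After move 1 (F'): F=GGGG U=WWRR R=YRYR D=OOYY L=OWOW
After move 2 (U): U=RWRW F=YRGG R=BBYR B=OWBB L=GGOW
After move 3 (F): F=GYGR U=RWWG R=RBWR D=YBYY L=GOOO
After move 4 (U): U=WRGW F=RBGR R=OWWR B=GOBB L=GYOO
After move 5 (F'): F=BRRG U=WROW R=BWYR D=YOYY L=GWOG
Query: F face = BRRG

Answer: B R R G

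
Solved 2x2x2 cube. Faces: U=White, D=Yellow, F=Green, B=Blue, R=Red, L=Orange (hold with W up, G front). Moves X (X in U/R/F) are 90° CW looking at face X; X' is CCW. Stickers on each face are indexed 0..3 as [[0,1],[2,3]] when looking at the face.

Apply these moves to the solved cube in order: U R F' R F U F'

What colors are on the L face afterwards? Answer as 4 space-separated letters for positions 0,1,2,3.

After move 1 (U): U=WWWW F=RRGG R=BBRR B=OOBB L=GGOO
After move 2 (R): R=RBRB U=WRWG F=RYGY D=YBYO B=WOWB
After move 3 (F'): F=YYRG U=WRRR R=BBYB D=GOYO L=GGOW
After move 4 (R): R=YBBB U=WYRG F=YORO D=GWYW B=RORB
After move 5 (F): F=RYOO U=WYWG R=RBGB D=BYYW L=GGOW
After move 6 (U): U=WWGY F=RBOO R=ROGB B=GGRB L=RYOW
After move 7 (F'): F=BORO U=WWRG R=YOBB D=YWYW L=RYOG
Query: L face = RYOG

Answer: R Y O G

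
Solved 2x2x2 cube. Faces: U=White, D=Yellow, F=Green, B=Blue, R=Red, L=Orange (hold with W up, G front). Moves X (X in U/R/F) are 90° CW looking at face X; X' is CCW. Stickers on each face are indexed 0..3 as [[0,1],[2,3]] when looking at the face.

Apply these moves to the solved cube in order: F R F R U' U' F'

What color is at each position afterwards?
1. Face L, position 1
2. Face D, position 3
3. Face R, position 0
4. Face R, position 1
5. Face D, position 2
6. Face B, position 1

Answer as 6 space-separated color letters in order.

After move 1 (F): F=GGGG U=WWOO R=WRWR D=RRYY L=OYOY
After move 2 (R): R=WWRR U=WGOG F=GRGY D=RBYB B=OBWB
After move 3 (F): F=GGYR U=WGYY R=OWGR D=RWYB L=OROB
After move 4 (R): R=GORW U=WGYR F=GWYB D=RWYO B=YBGB
After move 5 (U'): U=GRWY F=ORYB R=GWRW B=GOGB L=YBOB
After move 6 (U'): U=RYGW F=YBYB R=ORRW B=GWGB L=GOOB
After move 7 (F'): F=BBYY U=RYOR R=WRRW D=OBYO L=GWOG
Query 1: L[1] = W
Query 2: D[3] = O
Query 3: R[0] = W
Query 4: R[1] = R
Query 5: D[2] = Y
Query 6: B[1] = W

Answer: W O W R Y W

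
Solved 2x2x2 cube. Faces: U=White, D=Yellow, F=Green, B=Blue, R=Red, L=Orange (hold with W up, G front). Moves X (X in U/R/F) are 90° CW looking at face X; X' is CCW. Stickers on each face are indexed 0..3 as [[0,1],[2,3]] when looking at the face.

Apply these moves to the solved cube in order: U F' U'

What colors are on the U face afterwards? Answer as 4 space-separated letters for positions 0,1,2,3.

After move 1 (U): U=WWWW F=RRGG R=BBRR B=OOBB L=GGOO
After move 2 (F'): F=RGRG U=WWBR R=YBYR D=GOYY L=GWOW
After move 3 (U'): U=WRWB F=GWRG R=RGYR B=YBBB L=OOOW
Query: U face = WRWB

Answer: W R W B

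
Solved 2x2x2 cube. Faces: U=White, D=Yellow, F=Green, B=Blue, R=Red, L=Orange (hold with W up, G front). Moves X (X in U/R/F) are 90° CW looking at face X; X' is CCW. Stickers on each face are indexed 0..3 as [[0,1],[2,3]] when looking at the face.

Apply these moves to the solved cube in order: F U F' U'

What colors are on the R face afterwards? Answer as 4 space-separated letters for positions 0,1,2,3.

After move 1 (F): F=GGGG U=WWOO R=WRWR D=RRYY L=OYOY
After move 2 (U): U=OWOW F=WRGG R=BBWR B=OYBB L=GGOY
After move 3 (F'): F=RGWG U=OWBW R=RBRR D=GYYY L=GWOO
After move 4 (U'): U=WWOB F=GWWG R=RGRR B=RBBB L=OYOO
Query: R face = RGRR

Answer: R G R R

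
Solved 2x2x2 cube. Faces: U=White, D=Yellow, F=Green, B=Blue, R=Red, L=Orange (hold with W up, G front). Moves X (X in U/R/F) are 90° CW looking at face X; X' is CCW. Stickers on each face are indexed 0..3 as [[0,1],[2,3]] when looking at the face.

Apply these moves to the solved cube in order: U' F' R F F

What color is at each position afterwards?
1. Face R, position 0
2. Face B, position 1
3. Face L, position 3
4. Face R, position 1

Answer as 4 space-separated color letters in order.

After move 1 (U'): U=WWWW F=OOGG R=GGRR B=RRBB L=BBOO
After move 2 (F'): F=OGOG U=WWGR R=YGYR D=BOYY L=BWOW
After move 3 (R): R=YYRG U=WGGG F=OOOY D=BBYR B=RRWB
After move 4 (F): F=OOYO U=WGWW R=GYGG D=RYYR L=BBOB
After move 5 (F): F=YOOO U=WGBB R=WYWG D=GGYR L=BROY
Query 1: R[0] = W
Query 2: B[1] = R
Query 3: L[3] = Y
Query 4: R[1] = Y

Answer: W R Y Y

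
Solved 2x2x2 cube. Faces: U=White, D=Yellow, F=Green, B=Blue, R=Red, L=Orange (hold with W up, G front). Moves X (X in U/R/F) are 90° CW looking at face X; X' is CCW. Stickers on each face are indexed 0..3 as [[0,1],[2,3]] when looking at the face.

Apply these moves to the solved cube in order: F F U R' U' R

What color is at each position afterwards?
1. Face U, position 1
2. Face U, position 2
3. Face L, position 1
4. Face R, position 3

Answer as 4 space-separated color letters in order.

Answer: G Y R W

Derivation:
After move 1 (F): F=GGGG U=WWOO R=WRWR D=RRYY L=OYOY
After move 2 (F): F=GGGG U=WWYY R=OROR D=WWYY L=OROR
After move 3 (U): U=YWYW F=ORGG R=BBOR B=ORBB L=GGOR
After move 4 (R'): R=BRBO U=YBYO F=OWGW D=WRYG B=YRWB
After move 5 (U'): U=BOYY F=GGGW R=OWBO B=BRWB L=YROR
After move 6 (R): R=BOOW U=BGYW F=GRGG D=WWYB B=YROB
Query 1: U[1] = G
Query 2: U[2] = Y
Query 3: L[1] = R
Query 4: R[3] = W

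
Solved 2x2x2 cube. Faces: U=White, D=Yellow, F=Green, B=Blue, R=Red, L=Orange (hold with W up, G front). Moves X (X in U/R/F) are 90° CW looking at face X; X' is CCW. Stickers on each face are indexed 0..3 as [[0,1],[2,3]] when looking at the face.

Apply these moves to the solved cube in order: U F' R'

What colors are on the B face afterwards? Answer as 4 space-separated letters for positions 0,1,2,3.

After move 1 (U): U=WWWW F=RRGG R=BBRR B=OOBB L=GGOO
After move 2 (F'): F=RGRG U=WWBR R=YBYR D=GOYY L=GWOW
After move 3 (R'): R=BRYY U=WBBO F=RWRR D=GGYG B=YOOB
Query: B face = YOOB

Answer: Y O O B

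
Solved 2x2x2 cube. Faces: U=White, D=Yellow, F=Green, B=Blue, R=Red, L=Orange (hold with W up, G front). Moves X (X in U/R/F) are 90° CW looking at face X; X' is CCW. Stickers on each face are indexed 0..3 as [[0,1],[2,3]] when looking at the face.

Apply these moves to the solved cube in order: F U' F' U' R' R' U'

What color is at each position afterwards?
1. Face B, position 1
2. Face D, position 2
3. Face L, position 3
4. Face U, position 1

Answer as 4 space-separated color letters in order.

Answer: R Y W Y

Derivation:
After move 1 (F): F=GGGG U=WWOO R=WRWR D=RRYY L=OYOY
After move 2 (U'): U=WOWO F=OYGG R=GGWR B=WRBB L=BBOY
After move 3 (F'): F=YGOG U=WOGW R=RGRR D=BYYY L=BOOW
After move 4 (U'): U=OWWG F=BOOG R=YGRR B=RGBB L=WROW
After move 5 (R'): R=GRYR U=OBWR F=BWOG D=BOYG B=YGYB
After move 6 (R'): R=RRGY U=OYWY F=BBOR D=BWYG B=GGOB
After move 7 (U'): U=YYOW F=WROR R=BBGY B=RROB L=GGOW
Query 1: B[1] = R
Query 2: D[2] = Y
Query 3: L[3] = W
Query 4: U[1] = Y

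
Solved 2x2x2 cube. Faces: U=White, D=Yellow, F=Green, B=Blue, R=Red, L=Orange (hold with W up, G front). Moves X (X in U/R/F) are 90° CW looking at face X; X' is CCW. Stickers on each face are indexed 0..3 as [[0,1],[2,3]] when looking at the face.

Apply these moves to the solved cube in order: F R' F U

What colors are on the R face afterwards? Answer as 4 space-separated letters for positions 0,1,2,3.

After move 1 (F): F=GGGG U=WWOO R=WRWR D=RRYY L=OYOY
After move 2 (R'): R=RRWW U=WBOB F=GWGO D=RGYG B=YBRB
After move 3 (F): F=GGOW U=WBYY R=ORBW D=WRYG L=OROG
After move 4 (U): U=YWYB F=OROW R=YBBW B=ORRB L=GGOG
Query: R face = YBBW

Answer: Y B B W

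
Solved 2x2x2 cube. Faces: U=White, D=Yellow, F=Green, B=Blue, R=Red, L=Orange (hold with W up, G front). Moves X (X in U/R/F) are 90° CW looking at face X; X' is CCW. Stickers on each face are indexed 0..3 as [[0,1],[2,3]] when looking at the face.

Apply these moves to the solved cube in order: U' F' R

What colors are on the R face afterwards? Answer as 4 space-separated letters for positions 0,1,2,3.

After move 1 (U'): U=WWWW F=OOGG R=GGRR B=RRBB L=BBOO
After move 2 (F'): F=OGOG U=WWGR R=YGYR D=BOYY L=BWOW
After move 3 (R): R=YYRG U=WGGG F=OOOY D=BBYR B=RRWB
Query: R face = YYRG

Answer: Y Y R G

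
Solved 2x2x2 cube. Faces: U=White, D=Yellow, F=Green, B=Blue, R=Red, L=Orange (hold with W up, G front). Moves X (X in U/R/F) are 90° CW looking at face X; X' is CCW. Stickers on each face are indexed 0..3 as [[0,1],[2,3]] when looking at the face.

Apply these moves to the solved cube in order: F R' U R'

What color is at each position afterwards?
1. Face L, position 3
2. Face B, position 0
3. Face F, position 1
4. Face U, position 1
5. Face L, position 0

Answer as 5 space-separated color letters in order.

Answer: Y G W R G

Derivation:
After move 1 (F): F=GGGG U=WWOO R=WRWR D=RRYY L=OYOY
After move 2 (R'): R=RRWW U=WBOB F=GWGO D=RGYG B=YBRB
After move 3 (U): U=OWBB F=RRGO R=YBWW B=OYRB L=GWOY
After move 4 (R'): R=BWYW U=ORBO F=RWGB D=RRYO B=GYGB
Query 1: L[3] = Y
Query 2: B[0] = G
Query 3: F[1] = W
Query 4: U[1] = R
Query 5: L[0] = G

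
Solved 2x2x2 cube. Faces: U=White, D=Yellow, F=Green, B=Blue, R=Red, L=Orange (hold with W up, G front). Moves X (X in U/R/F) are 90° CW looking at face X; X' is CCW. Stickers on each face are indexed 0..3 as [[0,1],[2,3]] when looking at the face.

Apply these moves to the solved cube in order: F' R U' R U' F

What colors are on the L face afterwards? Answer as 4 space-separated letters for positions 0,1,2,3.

Answer: R O O W

Derivation:
After move 1 (F'): F=GGGG U=WWRR R=YRYR D=OOYY L=OWOW
After move 2 (R): R=YYRR U=WGRG F=GOGY D=OBYB B=RBWB
After move 3 (U'): U=GGWR F=OWGY R=GORR B=YYWB L=RBOW
After move 4 (R): R=RGRO U=GWWY F=OBGB D=OWYY B=RYGB
After move 5 (U'): U=WYGW F=RBGB R=OBRO B=RGGB L=RYOW
After move 6 (F): F=GRBB U=WYWY R=GBWO D=ROYY L=ROOW
Query: L face = ROOW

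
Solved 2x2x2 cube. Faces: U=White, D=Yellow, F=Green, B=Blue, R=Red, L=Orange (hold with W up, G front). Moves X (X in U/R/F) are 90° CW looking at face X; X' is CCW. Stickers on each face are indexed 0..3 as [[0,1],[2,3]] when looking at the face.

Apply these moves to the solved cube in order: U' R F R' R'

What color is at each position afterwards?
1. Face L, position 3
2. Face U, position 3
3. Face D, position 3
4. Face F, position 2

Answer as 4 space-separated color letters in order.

Answer: B R B Y

Derivation:
After move 1 (U'): U=WWWW F=OOGG R=GGRR B=RRBB L=BBOO
After move 2 (R): R=RGRG U=WOWG F=OYGY D=YBYR B=WRWB
After move 3 (F): F=GOYY U=WOOB R=WGGG D=RRYR L=BYOB
After move 4 (R'): R=GGWG U=WWOW F=GOYB D=ROYY B=RRRB
After move 5 (R'): R=GGGW U=WROR F=GWYW D=ROYB B=YROB
Query 1: L[3] = B
Query 2: U[3] = R
Query 3: D[3] = B
Query 4: F[2] = Y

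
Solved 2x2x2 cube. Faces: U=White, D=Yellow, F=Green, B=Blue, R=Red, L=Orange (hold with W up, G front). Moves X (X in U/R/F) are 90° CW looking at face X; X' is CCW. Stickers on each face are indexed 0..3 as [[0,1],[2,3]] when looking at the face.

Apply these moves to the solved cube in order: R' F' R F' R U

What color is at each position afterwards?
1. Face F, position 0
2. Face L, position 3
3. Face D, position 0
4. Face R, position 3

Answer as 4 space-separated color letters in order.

Answer: O R B G

Derivation:
After move 1 (R'): R=RRRR U=WBWB F=GWGW D=YGYG B=YBYB
After move 2 (F'): F=WWGG U=WBRR R=GRYR D=OOYG L=OBOW
After move 3 (R): R=YGRR U=WWRG F=WOGG D=OYYY B=RBBB
After move 4 (F'): F=OGWG U=WWYR R=YGOR D=BWYY L=OGOR
After move 5 (R): R=OYRG U=WGYG F=OWWY D=BBYR B=RBWB
After move 6 (U): U=YWGG F=OYWY R=RBRG B=OGWB L=OWOR
Query 1: F[0] = O
Query 2: L[3] = R
Query 3: D[0] = B
Query 4: R[3] = G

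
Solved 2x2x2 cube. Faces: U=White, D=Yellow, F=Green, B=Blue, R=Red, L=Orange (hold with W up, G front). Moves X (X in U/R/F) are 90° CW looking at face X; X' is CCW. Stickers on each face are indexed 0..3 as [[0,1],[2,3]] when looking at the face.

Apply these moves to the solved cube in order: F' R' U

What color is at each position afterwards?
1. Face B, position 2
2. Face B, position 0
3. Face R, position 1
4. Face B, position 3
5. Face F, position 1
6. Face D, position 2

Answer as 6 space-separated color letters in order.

Answer: O O B B R Y

Derivation:
After move 1 (F'): F=GGGG U=WWRR R=YRYR D=OOYY L=OWOW
After move 2 (R'): R=RRYY U=WBRB F=GWGR D=OGYG B=YBOB
After move 3 (U): U=RWBB F=RRGR R=YBYY B=OWOB L=GWOW
Query 1: B[2] = O
Query 2: B[0] = O
Query 3: R[1] = B
Query 4: B[3] = B
Query 5: F[1] = R
Query 6: D[2] = Y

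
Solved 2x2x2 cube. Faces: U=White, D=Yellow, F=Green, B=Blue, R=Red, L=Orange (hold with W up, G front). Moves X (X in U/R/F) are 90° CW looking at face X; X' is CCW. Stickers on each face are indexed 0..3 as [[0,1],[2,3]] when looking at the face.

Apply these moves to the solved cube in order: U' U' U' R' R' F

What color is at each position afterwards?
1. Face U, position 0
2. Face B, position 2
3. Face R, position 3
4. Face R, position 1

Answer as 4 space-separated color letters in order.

Answer: W R B R

Derivation:
After move 1 (U'): U=WWWW F=OOGG R=GGRR B=RRBB L=BBOO
After move 2 (U'): U=WWWW F=BBGG R=OORR B=GGBB L=RROO
After move 3 (U'): U=WWWW F=RRGG R=BBRR B=OOBB L=GGOO
After move 4 (R'): R=BRBR U=WBWO F=RWGW D=YRYG B=YOYB
After move 5 (R'): R=RRBB U=WYWY F=RBGO D=YWYW B=GORB
After move 6 (F): F=GROB U=WYOG R=WRYB D=BRYW L=GYOW
Query 1: U[0] = W
Query 2: B[2] = R
Query 3: R[3] = B
Query 4: R[1] = R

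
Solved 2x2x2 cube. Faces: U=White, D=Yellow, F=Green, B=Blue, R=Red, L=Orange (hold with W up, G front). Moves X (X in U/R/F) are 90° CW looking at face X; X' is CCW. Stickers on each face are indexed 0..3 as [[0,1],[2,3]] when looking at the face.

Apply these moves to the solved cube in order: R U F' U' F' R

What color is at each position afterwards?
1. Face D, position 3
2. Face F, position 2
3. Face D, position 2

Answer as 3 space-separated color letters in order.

After move 1 (R): R=RRRR U=WGWG F=GYGY D=YBYB B=WBWB
After move 2 (U): U=WWGG F=RRGY R=WBRR B=OOWB L=GYOO
After move 3 (F'): F=RYRG U=WWWR R=BBYR D=YOYB L=GGOG
After move 4 (U'): U=WRWW F=GGRG R=RYYR B=BBWB L=OOOG
After move 5 (F'): F=GGGR U=WRRY R=OYYR D=OGYB L=OWOW
After move 6 (R): R=YORY U=WGRR F=GGGB D=OWYB B=YBRB
Query 1: D[3] = B
Query 2: F[2] = G
Query 3: D[2] = Y

Answer: B G Y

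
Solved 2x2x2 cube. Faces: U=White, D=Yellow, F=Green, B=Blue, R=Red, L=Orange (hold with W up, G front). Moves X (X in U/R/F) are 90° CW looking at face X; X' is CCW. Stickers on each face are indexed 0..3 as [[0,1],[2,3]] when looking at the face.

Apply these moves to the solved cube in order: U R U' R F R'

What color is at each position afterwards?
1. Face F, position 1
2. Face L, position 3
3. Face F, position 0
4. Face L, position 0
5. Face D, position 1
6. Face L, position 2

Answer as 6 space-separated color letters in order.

After move 1 (U): U=WWWW F=RRGG R=BBRR B=OOBB L=GGOO
After move 2 (R): R=RBRB U=WRWG F=RYGY D=YBYO B=WOWB
After move 3 (U'): U=RGWW F=GGGY R=RYRB B=RBWB L=WOOO
After move 4 (R): R=RRBY U=RGWY F=GBGO D=YWYR B=WBGB
After move 5 (F): F=GGOB U=RGOO R=WRYY D=BRYR L=WYOW
After move 6 (R'): R=RYWY U=RGOW F=GGOO D=BGYB B=RBRB
Query 1: F[1] = G
Query 2: L[3] = W
Query 3: F[0] = G
Query 4: L[0] = W
Query 5: D[1] = G
Query 6: L[2] = O

Answer: G W G W G O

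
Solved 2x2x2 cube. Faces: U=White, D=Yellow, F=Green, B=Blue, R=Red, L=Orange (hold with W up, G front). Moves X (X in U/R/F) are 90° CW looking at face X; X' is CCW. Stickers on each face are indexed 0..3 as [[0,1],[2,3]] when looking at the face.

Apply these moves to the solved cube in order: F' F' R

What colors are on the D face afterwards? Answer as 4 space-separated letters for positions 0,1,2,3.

After move 1 (F'): F=GGGG U=WWRR R=YRYR D=OOYY L=OWOW
After move 2 (F'): F=GGGG U=WWYY R=OROR D=WWYY L=OROR
After move 3 (R): R=OORR U=WGYG F=GWGY D=WBYB B=YBWB
Query: D face = WBYB

Answer: W B Y B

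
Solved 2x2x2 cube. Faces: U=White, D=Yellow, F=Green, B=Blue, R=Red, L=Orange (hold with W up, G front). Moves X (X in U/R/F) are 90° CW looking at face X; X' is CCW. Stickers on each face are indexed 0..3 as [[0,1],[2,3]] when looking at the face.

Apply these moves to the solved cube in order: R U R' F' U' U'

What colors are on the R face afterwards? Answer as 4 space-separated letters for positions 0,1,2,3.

Answer: G O Y R

Derivation:
After move 1 (R): R=RRRR U=WGWG F=GYGY D=YBYB B=WBWB
After move 2 (U): U=WWGG F=RRGY R=WBRR B=OOWB L=GYOO
After move 3 (R'): R=BRWR U=WWGO F=RWGG D=YRYY B=BOBB
After move 4 (F'): F=WGRG U=WWBW R=RRYR D=YOYY L=GOOG
After move 5 (U'): U=WWWB F=GORG R=WGYR B=RRBB L=BOOG
After move 6 (U'): U=WBWW F=BORG R=GOYR B=WGBB L=RROG
Query: R face = GOYR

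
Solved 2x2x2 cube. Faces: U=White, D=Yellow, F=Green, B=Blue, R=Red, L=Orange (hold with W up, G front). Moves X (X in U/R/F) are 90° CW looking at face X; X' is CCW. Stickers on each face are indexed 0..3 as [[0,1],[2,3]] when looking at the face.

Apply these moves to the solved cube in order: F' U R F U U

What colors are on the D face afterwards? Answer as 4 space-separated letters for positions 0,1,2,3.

Answer: R Y Y O

Derivation:
After move 1 (F'): F=GGGG U=WWRR R=YRYR D=OOYY L=OWOW
After move 2 (U): U=RWRW F=YRGG R=BBYR B=OWBB L=GGOW
After move 3 (R): R=YBRB U=RRRG F=YOGY D=OBYO B=WWWB
After move 4 (F): F=GYYO U=RRWG R=RBGB D=RYYO L=GOOB
After move 5 (U): U=WRGR F=RBYO R=WWGB B=GOWB L=GYOB
After move 6 (U): U=GWRR F=WWYO R=GOGB B=GYWB L=RBOB
Query: D face = RYYO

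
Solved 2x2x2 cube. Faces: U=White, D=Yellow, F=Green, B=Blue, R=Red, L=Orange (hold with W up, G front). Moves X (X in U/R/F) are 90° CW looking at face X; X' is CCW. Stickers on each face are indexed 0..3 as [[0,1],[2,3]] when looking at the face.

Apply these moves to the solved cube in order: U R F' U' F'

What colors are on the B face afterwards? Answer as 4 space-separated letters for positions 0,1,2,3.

Answer: B B W B

Derivation:
After move 1 (U): U=WWWW F=RRGG R=BBRR B=OOBB L=GGOO
After move 2 (R): R=RBRB U=WRWG F=RYGY D=YBYO B=WOWB
After move 3 (F'): F=YYRG U=WRRR R=BBYB D=GOYO L=GGOW
After move 4 (U'): U=RRWR F=GGRG R=YYYB B=BBWB L=WOOW
After move 5 (F'): F=GGGR U=RRYY R=OYGB D=OWYO L=WROW
Query: B face = BBWB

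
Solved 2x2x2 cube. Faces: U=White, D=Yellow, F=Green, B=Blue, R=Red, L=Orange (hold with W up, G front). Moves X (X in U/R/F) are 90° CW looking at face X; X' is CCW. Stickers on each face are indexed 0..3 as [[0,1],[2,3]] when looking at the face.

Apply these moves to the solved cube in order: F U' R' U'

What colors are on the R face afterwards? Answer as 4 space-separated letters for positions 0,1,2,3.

Answer: O O G W

Derivation:
After move 1 (F): F=GGGG U=WWOO R=WRWR D=RRYY L=OYOY
After move 2 (U'): U=WOWO F=OYGG R=GGWR B=WRBB L=BBOY
After move 3 (R'): R=GRGW U=WBWW F=OOGO D=RYYG B=YRRB
After move 4 (U'): U=BWWW F=BBGO R=OOGW B=GRRB L=YROY
Query: R face = OOGW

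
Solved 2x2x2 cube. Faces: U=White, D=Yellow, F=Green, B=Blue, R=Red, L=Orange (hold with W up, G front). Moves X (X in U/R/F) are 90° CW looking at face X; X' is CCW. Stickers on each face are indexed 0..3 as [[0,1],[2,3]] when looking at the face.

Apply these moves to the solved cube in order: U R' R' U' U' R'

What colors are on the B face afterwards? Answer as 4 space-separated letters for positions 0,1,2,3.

After move 1 (U): U=WWWW F=RRGG R=BBRR B=OOBB L=GGOO
After move 2 (R'): R=BRBR U=WBWO F=RWGW D=YRYG B=YOYB
After move 3 (R'): R=RRBB U=WYWY F=RBGO D=YWYW B=GORB
After move 4 (U'): U=YYWW F=GGGO R=RBBB B=RRRB L=GOOO
After move 5 (U'): U=YWYW F=GOGO R=GGBB B=RBRB L=RROO
After move 6 (R'): R=GBGB U=YRYR F=GWGW D=YOYO B=WBWB
Query: B face = WBWB

Answer: W B W B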